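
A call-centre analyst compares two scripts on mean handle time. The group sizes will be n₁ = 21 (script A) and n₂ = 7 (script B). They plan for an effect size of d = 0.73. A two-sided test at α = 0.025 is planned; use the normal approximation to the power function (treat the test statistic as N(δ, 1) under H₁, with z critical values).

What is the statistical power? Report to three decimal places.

Power ≈ 0.285

Noncentrality parameter: δ = d / √(1/n₁ + 1/n₂) = 0.73 / √(1/21 + 1/7) = 1.6726
Two-sided α = 0.025 → critical value z_{0.0125} = 2.241.
Power = Φ(δ − 2.241) + Φ(−δ − 2.241) = Φ(-0.569) + Φ(-3.914) = 0.2848 + 0.0000 = 0.2848.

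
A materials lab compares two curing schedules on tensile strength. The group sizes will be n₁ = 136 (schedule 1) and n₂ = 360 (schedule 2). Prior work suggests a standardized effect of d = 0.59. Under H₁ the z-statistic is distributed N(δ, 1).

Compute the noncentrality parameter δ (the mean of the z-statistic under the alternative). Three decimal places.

δ = d / √(1/n₁ + 1/n₂) = 0.59 / √(1/136 + 1/360) = 5.8618

δ ≈ 5.862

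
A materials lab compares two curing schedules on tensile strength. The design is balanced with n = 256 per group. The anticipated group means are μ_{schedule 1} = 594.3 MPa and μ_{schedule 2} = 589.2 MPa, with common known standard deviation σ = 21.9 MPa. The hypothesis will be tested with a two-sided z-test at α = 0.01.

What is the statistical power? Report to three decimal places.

Standardized effect: d = |μ_{schedule 1} − μ_{schedule 2}| / σ = |594.3 − 589.2| / 21.9 = 0.2329
Noncentrality parameter: λ = d·√(n/2) = 0.2329 × √(256/2) = 2.6347
Two-sided α = 0.01 → critical value z_{0.005} = 2.576.
Power = Φ(λ − 2.576) + Φ(−λ − 2.576) = Φ(0.059) + Φ(-5.211) = 0.5235 + 0.0000 = 0.5235.

Power ≈ 0.523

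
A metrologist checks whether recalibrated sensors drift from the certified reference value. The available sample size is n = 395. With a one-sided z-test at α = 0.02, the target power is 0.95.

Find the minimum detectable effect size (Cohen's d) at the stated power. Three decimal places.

d ≈ 0.186

Need Φ(δ − 2.054) = 0.95, so δ = 2.054 + 1.645 = 3.699.
δ = d·√n ⇒ d = δ/√n = 3.699/√395 = 0.1861.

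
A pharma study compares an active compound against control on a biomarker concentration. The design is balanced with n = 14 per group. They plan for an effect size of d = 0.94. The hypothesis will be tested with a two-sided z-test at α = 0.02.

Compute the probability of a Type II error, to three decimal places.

Noncentrality parameter: δ = d·√(n/2) = 0.94 × √(14/2) = 2.4870
Critical value for a two-sided test at α = 0.02: z_{α/2} = 2.326.
Power = Φ(δ − 2.326) + Φ(−δ − 2.326) = Φ(0.161) + Φ(-4.813) = 0.5638 + 0.0000 = 0.5638.
Type II error: β = 1 − power = 1 − 0.5638 = 0.4362.

β ≈ 0.436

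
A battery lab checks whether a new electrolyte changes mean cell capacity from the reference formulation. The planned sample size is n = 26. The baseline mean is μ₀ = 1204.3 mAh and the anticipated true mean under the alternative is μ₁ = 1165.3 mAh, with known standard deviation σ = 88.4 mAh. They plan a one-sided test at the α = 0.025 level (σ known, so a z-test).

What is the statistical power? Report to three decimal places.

Standardized effect: d = |μ₁ − μ₀| / σ = |1165.3 − 1204.3| / 88.4 = 0.4412
Noncentrality parameter: λ = d·√n = 0.4412 × √26 = 2.2496
Critical value for a one-sided test at α = 0.025: z_α = 1.960.
Power = P(Z > 1.960 − λ) = Φ(0.290) = 0.6139.

Power ≈ 0.614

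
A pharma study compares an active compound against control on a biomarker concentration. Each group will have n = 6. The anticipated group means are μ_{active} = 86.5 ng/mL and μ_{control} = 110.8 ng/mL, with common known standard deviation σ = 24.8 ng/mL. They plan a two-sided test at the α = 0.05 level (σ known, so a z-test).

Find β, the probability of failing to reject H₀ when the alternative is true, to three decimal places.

β ≈ 0.604

Standardized effect: d = |μ_{active} − μ_{control}| / σ = |86.5 − 110.8| / 24.8 = 0.9798
Noncentrality parameter: δ = d·√(n/2) = 0.9798 × √(6/2) = 1.6971
Critical value for a two-sided test at α = 0.05: z_{α/2} = 1.960.
Power = Φ(δ − 1.960) + Φ(−δ − 1.960) = Φ(-0.263) + Φ(-3.657) = 0.3963 + 0.0001 = 0.3965.
Type II error: β = 1 − power = 1 − 0.3965 = 0.6035.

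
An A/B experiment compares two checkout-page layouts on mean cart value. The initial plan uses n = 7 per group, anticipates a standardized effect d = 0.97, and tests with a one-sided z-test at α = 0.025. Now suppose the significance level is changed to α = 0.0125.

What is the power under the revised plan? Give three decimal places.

Power ≈ 0.335

δ = d·√(n/2) = 0.97 × √(7/2) = 1.8147 (unchanged). New critical value: z_{0.0125} = 2.241.
Revised power = Φ(δ − 2.241) = Φ(-0.427) = 0.3348.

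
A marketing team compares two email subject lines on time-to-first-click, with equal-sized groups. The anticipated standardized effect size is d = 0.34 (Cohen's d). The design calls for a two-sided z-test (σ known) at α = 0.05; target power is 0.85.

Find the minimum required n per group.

n = 156 per group

Set Φ(δ − 1.960) = 0.85; then δ − 1.960 = Φ⁻¹(0.85) = 1.036, giving δ = 2.996.
(Ignoring the negligible lower-tail rejection probability gives the usual closed-form inversion.)
δ = d·√(n/2) ⇒ n = 2(δ/d)² = 2 × (2.996 / 0.34)² = 155.34.
Round up to the next whole unit.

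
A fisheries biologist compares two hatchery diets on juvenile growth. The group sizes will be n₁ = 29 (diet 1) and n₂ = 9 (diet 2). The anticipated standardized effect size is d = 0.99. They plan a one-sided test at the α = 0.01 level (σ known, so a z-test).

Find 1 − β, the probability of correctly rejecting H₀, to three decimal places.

Power ≈ 0.606

Noncentrality parameter: δ = d / √(1/n₁ + 1/n₂) = 0.99 / √(1/29 + 1/9) = 2.5946
One-sided α = 0.01 → critical value z_{0.01} = 2.326.
Power = Φ(δ − 2.326) = Φ(0.268) = 0.6057.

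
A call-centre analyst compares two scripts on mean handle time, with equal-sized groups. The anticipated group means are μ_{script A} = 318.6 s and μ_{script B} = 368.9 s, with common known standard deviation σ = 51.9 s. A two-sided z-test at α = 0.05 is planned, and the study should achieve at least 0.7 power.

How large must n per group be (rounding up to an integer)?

Standardized effect: d = |μ_{script A} − μ_{script B}| / σ = |318.6 − 368.9| / 51.9 = 0.9692
For power 0.7 need Φ(δ − z_{0.025}) = 0.7, so δ = z_{0.025} + z_{0.30} = 1.960 + 0.524 = 2.484.
(For δ > 0 the lower-tail rejection region contributes negligibly to power, so the one-term inversion is standard.)
δ = d·√(n/2) ⇒ n = 2(δ/d)² = 2 × (2.484 / 0.9692)² = 13.14.
Round up to the next whole unit.

n = 14 per group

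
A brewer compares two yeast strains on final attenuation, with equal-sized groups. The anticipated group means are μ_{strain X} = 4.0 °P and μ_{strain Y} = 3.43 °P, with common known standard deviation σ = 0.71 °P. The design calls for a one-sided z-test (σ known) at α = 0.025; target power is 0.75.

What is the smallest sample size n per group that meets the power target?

n = 22 per group

Standardized effect: d = |μ_{strain X} − μ_{strain Y}| / σ = |4.0 − 3.43| / 0.71 = 0.8028
For power 0.75 need Φ(δ − z_{0.025}) = 0.75, so δ = z_{0.025} + z_{0.25} = 1.960 + 0.674 = 2.634.
δ = d·√(n/2) ⇒ n = 2(δ/d)² = 2 × (2.634 / 0.8028)² = 21.54.
Rounding up, n = 22 per group.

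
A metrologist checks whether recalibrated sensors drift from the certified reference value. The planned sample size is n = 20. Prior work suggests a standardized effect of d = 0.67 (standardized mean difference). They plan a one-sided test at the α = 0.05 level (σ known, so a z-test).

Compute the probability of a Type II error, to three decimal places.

Noncentrality parameter: δ = d·√n = 0.67 × √20 = 2.9963
Critical value for a one-sided test at α = 0.05: z_α = 1.645.
Power = P(Z > 1.645 − δ) = Φ(1.351) = 0.9117.
Type II error: β = 1 − power = 1 − 0.9117 = 0.0883.

β ≈ 0.088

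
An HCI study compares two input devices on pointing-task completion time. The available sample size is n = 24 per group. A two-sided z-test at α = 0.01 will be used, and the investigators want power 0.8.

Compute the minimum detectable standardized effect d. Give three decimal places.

d ≈ 0.987

Need Φ(δ − 2.576) = 0.8, so δ = 2.576 + 0.842 = 3.417.
(The second rejection-region term Φ(−δ − z_{α/2}) is negligible and dropped.)
δ = d·√(n/2) ⇒ d = δ/√(n/2) = 3.417/√(24/2) = 0.9865.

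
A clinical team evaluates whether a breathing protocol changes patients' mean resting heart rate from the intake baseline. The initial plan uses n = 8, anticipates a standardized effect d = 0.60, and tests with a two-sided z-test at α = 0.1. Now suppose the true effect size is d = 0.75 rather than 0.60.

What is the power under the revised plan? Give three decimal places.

Power ≈ 0.683

With d = 0.75: δ = d·√n = 0.75 × √8 = 2.1213. Critical value z_{0.05} = 1.645.
Revised power = Φ(δ − 1.645) + Φ(−δ − 1.645) = Φ(0.476) + Φ(-3.766) = 0.6831 + 0.0001 = 0.6832.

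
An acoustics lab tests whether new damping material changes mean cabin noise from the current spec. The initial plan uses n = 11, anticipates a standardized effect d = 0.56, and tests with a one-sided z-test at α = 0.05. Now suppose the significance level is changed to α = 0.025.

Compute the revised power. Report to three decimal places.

Power ≈ 0.459

δ = d·√n = 0.56 × √11 = 1.8573 (unchanged). New critical value: z_{0.025} = 1.960.
Revised power = P(Z > 1.960 − δ) = Φ(-0.103) = 0.4591.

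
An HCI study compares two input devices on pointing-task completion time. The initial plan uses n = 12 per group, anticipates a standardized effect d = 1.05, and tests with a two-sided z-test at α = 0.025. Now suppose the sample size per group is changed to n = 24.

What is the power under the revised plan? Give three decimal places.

Power ≈ 0.919

With n = 24 per group: δ = d·√(n/2) = 1.05 × √(24/2) = 3.6373. Critical value z_{0.0125} = 2.241.
Revised power = Φ(δ − 2.241) + Φ(−δ − 2.241) = Φ(1.396) + Φ(-5.879) = 0.9186 + 0.0000 = 0.9186.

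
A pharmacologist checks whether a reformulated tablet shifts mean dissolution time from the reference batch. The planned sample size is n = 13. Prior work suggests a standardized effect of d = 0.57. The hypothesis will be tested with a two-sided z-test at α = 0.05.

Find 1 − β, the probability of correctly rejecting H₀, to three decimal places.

Noncentrality parameter: δ = d·√n = 0.57 × √13 = 2.0552
Two-sided α = 0.05 → critical value z_{0.025} = 1.960.
Power = Φ(δ − 1.960) + Φ(−δ − 1.960) = Φ(0.095) + Φ(-4.015) = 0.5379 + 0.0000 = 0.5380.

Power ≈ 0.538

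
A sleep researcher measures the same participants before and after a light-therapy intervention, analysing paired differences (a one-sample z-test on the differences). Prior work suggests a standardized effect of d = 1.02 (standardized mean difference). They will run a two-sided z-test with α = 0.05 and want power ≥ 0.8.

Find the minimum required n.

n = 8

Set Φ(δ − 1.960) = 0.8; then δ − 1.960 = Φ⁻¹(0.8) = 0.842, giving δ = 2.802.
(For δ > 0 the lower-tail rejection region contributes negligibly to power, so the one-term inversion is standard.)
δ = d·√n ⇒ n = (δ/d)² = (2.802 / 1.02)² = 7.54.
Round up to the next whole unit.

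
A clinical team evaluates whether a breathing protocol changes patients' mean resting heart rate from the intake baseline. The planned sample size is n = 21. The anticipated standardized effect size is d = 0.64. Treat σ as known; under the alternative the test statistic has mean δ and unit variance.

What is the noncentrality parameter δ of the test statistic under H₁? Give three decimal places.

The noncentrality parameter scales effect size by the design's sample-size factor: δ = d·√n = 0.64 × √21 = 2.9328

δ ≈ 2.933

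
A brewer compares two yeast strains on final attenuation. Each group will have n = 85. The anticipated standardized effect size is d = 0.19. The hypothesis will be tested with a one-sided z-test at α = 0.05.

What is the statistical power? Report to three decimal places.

Noncentrality parameter: δ = d·√(n/2) = 0.19 × √(85/2) = 1.2386
Critical value for a one-sided test at α = 0.05: z_α = 1.645.
Power = P(Z > 1.645 − δ) = Φ(-0.406) = 0.3423.

Power ≈ 0.342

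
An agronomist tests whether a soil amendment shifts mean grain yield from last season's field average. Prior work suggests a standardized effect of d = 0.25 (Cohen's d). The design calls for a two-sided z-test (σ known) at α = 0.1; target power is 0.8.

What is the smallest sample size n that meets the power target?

n = 99

For power 0.8 need Φ(δ − z_{0.05}) = 0.8, so δ = z_{0.05} + z_{0.20} = 1.645 + 0.842 = 2.486.
(Ignoring the negligible lower-tail rejection probability gives the usual closed-form inversion.)
δ = d·√n ⇒ n = (δ/d)² = (2.486 / 0.25)² = 98.92.
Rounding up, n = 99.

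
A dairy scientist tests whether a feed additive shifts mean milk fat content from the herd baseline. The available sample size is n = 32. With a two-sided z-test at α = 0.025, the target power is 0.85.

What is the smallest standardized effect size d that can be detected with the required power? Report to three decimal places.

d ≈ 0.579

Need Φ(δ − 2.241) = 0.85, so δ = 2.241 + 1.036 = 3.278.
(The second rejection-region term Φ(−δ − z_{α/2}) is negligible and dropped.)
δ = d·√n ⇒ d = δ/√n = 3.278/√32 = 0.5794.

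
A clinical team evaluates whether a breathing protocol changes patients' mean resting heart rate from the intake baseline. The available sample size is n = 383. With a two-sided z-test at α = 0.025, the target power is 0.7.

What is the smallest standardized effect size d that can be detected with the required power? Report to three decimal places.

d ≈ 0.141

Need Φ(δ − 2.241) = 0.7, so δ = 2.241 + 0.524 = 2.766.
(The second rejection-region term Φ(−δ − z_{α/2}) is negligible and dropped.)
δ = d·√n ⇒ d = δ/√n = 2.766/√383 = 0.1413.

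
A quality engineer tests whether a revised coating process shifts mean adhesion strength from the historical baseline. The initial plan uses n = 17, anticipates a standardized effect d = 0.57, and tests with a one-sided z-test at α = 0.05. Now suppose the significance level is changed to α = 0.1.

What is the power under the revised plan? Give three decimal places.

δ = d·√n = 0.57 × √17 = 2.3502 (unchanged). New critical value: z_{0.1} = 1.282.
Revised power = Φ(δ − 1.282) = Φ(1.069) = 0.8574.

Power ≈ 0.857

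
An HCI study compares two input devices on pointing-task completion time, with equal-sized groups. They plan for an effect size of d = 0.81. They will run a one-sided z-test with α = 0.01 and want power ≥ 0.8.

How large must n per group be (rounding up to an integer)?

n = 31 per group

Set Φ(δ − 2.326) = 0.8; then δ − 2.326 = Φ⁻¹(0.8) = 0.842, giving δ = 3.168.
δ = d·√(n/2) ⇒ n = 2(δ/d)² = 2 × (3.168 / 0.81)² = 30.59.
Round up to the next whole unit.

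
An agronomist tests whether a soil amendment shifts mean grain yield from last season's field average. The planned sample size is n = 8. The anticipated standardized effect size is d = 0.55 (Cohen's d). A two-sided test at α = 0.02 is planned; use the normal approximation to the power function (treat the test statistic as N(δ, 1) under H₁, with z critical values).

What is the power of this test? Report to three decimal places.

Noncentrality parameter: δ = d·√n = 0.55 × √8 = 1.5556
Critical value for a two-sided test at α = 0.02: z_{α/2} = 2.326.
Power = Φ(δ − 2.326) + Φ(−δ − 2.326) = Φ(-0.771) + Φ(-3.882) = 0.2204 + 0.0001 = 0.2205.

Power ≈ 0.220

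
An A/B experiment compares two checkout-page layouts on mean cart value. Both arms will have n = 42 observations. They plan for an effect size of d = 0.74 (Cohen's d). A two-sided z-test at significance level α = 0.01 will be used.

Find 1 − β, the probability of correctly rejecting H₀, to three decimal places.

Power ≈ 0.793

Noncentrality parameter: δ = d·√(n/2) = 0.74 × √(42/2) = 3.3911
Two-sided α = 0.01 → critical value z_{0.005} = 2.576.
Power = Φ(δ − 2.576) + Φ(−δ − 2.576) = Φ(0.815) + Φ(-5.967) = 0.7925 + 0.0000 = 0.7925.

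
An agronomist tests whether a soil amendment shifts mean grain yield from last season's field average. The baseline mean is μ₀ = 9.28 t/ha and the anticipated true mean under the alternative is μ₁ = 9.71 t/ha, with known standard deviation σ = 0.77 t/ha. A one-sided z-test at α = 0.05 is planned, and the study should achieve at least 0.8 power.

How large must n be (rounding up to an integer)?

Standardized effect: d = |μ₁ − μ₀| / σ = |9.71 − 9.28| / 0.77 = 0.5584
For power 0.8 need Φ(δ − z_{0.05}) = 0.8, so δ = z_{0.05} + z_{0.20} = 1.645 + 0.842 = 2.486.
δ = d·√n ⇒ n = (δ/d)² = (2.486 / 0.5584)² = 19.82.
Rounding up, n = 20.

n = 20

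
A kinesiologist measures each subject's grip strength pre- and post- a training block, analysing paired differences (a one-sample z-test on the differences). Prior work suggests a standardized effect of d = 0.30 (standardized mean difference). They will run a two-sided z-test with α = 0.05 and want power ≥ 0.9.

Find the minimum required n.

Set Φ(δ − 1.960) = 0.9; then δ − 1.960 = Φ⁻¹(0.9) = 1.282, giving δ = 3.242.
(Ignoring the negligible lower-tail rejection probability gives the usual closed-form inversion.)
δ = d·√n ⇒ n = (δ/d)² = (3.242 / 0.30)² = 116.75.
Rounding up, n = 117.

n = 117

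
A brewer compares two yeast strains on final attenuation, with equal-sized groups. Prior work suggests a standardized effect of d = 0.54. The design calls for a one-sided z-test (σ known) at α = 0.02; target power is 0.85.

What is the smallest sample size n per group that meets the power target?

For power 0.85 need Φ(δ − z_{0.02}) = 0.85, so δ = z_{0.02} + z_{0.15} = 2.054 + 1.036 = 3.090.
δ = d·√(n/2) ⇒ n = 2(δ/d)² = 2 × (3.090 / 0.54)² = 65.50.
Round up to the next whole unit.

n = 66 per group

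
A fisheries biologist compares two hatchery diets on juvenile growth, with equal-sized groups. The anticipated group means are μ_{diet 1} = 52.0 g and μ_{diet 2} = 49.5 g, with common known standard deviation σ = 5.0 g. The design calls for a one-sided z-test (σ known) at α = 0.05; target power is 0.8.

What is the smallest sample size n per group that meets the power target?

Standardized effect: d = |μ_{diet 1} − μ_{diet 2}| / σ = |52.0 − 49.5| / 5.0 = 0.5000
Set Φ(δ − 1.645) = 0.8; then δ − 1.645 = Φ⁻¹(0.8) = 0.842, giving δ = 2.486.
δ = d·√(n/2) ⇒ n = 2(δ/d)² = 2 × (2.486 / 0.5000)² = 49.46.
Round up to the next whole unit.

n = 50 per group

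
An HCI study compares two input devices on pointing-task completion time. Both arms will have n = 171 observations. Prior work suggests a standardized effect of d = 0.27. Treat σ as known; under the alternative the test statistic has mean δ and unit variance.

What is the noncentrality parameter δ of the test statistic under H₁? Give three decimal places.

δ ≈ 2.497

δ = d·√(n/2) = 0.27 × √(171/2) = 2.4966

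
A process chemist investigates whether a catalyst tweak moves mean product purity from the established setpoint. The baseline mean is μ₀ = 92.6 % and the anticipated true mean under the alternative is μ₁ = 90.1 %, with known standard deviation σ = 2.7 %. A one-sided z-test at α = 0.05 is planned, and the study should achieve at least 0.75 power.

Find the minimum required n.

n = 7

Standardized effect: d = |μ₁ − μ₀| / σ = |90.1 − 92.6| / 2.7 = 0.9259
For power 0.75 need Φ(δ − z_{0.05}) = 0.75, so δ = z_{0.05} + z_{0.25} = 1.645 + 0.674 = 2.319.
δ = d·√n ⇒ n = (δ/d)² = (2.319 / 0.9259)² = 6.27.
Rounding up, n = 7.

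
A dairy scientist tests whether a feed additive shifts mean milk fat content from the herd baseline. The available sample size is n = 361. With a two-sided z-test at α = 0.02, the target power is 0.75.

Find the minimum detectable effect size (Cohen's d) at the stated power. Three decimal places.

Need Φ(δ − 2.326) = 0.75, so δ = 2.326 + 0.674 = 3.001.
(The second rejection-region term Φ(−δ − z_{α/2}) is negligible and dropped.)
δ = d·√n ⇒ d = δ/√n = 3.001/√361 = 0.1579.

d ≈ 0.158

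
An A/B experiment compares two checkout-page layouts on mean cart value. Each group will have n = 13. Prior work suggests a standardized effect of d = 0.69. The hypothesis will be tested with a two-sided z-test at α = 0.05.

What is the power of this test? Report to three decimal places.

Power ≈ 0.421

Noncentrality parameter: δ = d·√(n/2) = 0.69 × √(13/2) = 1.7592
Two-sided α = 0.05 → critical value z_{0.025} = 1.960.
Power = Φ(δ − 1.960) + Φ(−δ − 1.960) = Φ(-0.201) + Φ(-3.719) = 0.4204 + 0.0001 = 0.4205.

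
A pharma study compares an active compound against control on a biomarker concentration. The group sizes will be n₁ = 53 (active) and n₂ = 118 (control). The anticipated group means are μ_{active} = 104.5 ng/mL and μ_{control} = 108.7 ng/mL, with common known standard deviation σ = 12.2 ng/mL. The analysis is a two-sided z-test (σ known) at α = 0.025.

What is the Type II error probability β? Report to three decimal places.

Standardized effect: d = |μ_{active} − μ_{control}| / σ = |104.5 − 108.7| / 12.2 = 0.3443
Noncentrality parameter: δ = d / √(1/n₁ + 1/n₂) = 0.3443 / √(1/53 + 1/118) = 2.0820
Critical value for a two-sided test at α = 0.025: z_{α/2} = 2.241.
Power = Φ(δ − 2.241) + Φ(−δ − 2.241) = Φ(-0.159) + Φ(-4.323) = 0.4367 + 0.0000 = 0.4367.
Type II error: β = 1 − power = 1 − 0.4367 = 0.5633.

β ≈ 0.563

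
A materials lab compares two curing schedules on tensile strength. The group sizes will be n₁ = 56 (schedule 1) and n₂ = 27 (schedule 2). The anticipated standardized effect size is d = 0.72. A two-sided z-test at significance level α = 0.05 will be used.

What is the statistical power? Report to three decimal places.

Power ≈ 0.867

Noncentrality parameter: δ = d / √(1/n₁ + 1/n₂) = 0.72 / √(1/56 + 1/27) = 3.0730
Critical value for a two-sided test at α = 0.05: z_{α/2} = 1.960.
Power = Φ(δ − 1.960) + Φ(−δ − 1.960) = Φ(1.113) + Φ(-5.033) = 0.8672 + 0.0000 = 0.8672.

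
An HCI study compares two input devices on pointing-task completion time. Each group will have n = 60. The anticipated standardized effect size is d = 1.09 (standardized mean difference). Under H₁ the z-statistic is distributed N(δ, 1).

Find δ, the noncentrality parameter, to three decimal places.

δ = d·√(n/2) = 1.09 × √(60/2) = 5.9702

δ ≈ 5.970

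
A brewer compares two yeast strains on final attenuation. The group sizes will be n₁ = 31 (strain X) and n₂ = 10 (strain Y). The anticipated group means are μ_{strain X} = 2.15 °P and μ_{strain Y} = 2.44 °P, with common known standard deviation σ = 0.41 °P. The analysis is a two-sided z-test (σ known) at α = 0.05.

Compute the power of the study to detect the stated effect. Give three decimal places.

Power ≈ 0.494

Standardized effect: d = |μ_{strain X} − μ_{strain Y}| / σ = |2.15 − 2.44| / 0.41 = 0.7073
Noncentrality parameter: δ = d / √(1/n₁ + 1/n₂) = 0.7073 / √(1/31 + 1/10) = 1.9449
Critical value for a two-sided test at α = 0.05: z_{α/2} = 1.960.
Power = Φ(δ − 1.960) + Φ(−δ − 1.960) = Φ(-0.015) + Φ(-3.905) = 0.4940 + 0.0000 = 0.4940.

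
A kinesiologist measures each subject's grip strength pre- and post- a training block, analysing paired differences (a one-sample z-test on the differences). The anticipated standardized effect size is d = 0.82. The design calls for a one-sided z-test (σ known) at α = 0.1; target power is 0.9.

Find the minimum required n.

n = 10

For power 0.9 need Φ(δ − z_{0.1}) = 0.9, so δ = z_{0.1} + z_{0.10} = 1.282 + 1.282 = 2.563.
δ = d·√n ⇒ n = (δ/d)² = (2.563 / 0.82)² = 9.77.
Round up to the next whole unit.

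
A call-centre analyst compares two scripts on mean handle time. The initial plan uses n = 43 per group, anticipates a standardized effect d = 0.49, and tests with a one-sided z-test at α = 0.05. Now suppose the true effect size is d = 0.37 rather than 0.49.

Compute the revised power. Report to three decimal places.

With d = 0.37: δ = d·√(n/2) = 0.37 × √(43/2) = 1.7156. Critical value z_{0.05} = 1.645.
Revised power = Φ(δ − 1.645) = Φ(0.071) = 0.5282.

Power ≈ 0.528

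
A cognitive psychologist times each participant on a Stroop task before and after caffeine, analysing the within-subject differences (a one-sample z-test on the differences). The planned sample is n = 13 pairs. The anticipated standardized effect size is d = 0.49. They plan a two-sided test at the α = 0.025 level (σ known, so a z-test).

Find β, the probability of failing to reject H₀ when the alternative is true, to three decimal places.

β ≈ 0.682

Noncentrality parameter: δ = d·√n = 0.49 × √13 = 1.7667
Two-sided α = 0.025 → critical value z_{0.0125} = 2.241.
Power = Φ(δ − 2.241) + Φ(−δ − 2.241) = Φ(-0.475) + Φ(-4.008) = 0.3175 + 0.0000 = 0.3175.
Type II error: β = 1 − power = 1 − 0.3175 = 0.6825.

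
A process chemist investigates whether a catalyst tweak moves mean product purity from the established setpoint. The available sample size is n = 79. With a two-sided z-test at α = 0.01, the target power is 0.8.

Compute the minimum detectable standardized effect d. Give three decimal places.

Required noncentrality: δ = z_{0.005} + z_{0.20} = 2.576 + 0.842 = 3.417.
(The second rejection-region term Φ(−δ − z_{α/2}) is negligible and dropped.)
δ = d·√n ⇒ d = δ/√n = 3.417/√79 = 0.3845.

d ≈ 0.384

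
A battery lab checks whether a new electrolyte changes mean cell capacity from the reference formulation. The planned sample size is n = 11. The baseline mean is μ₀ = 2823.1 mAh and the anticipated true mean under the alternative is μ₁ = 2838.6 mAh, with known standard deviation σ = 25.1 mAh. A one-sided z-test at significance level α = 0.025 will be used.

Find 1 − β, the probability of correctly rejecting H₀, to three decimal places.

Standardized effect: d = |μ₁ − μ₀| / σ = |2838.6 − 2823.1| / 25.1 = 0.6175
Noncentrality parameter: δ = d·√n = 0.6175 × √11 = 2.0481
Critical value for a one-sided test at α = 0.025: z_α = 1.960.
Power = P(Z > 1.960 − δ) = Φ(0.088) = 0.5351.

Power ≈ 0.535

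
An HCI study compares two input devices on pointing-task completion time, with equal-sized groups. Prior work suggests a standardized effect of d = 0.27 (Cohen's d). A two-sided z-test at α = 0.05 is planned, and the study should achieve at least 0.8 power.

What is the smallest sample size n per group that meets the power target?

Set Φ(δ − 1.960) = 0.8; then δ − 1.960 = Φ⁻¹(0.8) = 0.842, giving δ = 2.802.
(The Φ(−δ − z_{α/2}) term is vanishingly small for δ > 0 and is dropped in the standard sample-size formula.)
δ = d·√(n/2) ⇒ n = 2(δ/d)² = 2 × (2.802 / 0.27)² = 215.33.
Round up to the next whole unit.

n = 216 per group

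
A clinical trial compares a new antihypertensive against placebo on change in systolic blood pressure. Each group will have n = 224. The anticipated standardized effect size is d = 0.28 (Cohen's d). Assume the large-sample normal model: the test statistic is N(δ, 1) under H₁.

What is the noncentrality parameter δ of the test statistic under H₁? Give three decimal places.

δ ≈ 2.963

δ = d·√(n/2) = 0.28 × √(224/2) = 2.9632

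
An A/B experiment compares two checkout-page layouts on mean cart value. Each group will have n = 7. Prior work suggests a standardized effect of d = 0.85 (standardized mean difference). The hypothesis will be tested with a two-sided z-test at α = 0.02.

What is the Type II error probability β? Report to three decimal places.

Noncentrality parameter: δ = d·√(n/2) = 0.85 × √(7/2) = 1.5902
Two-sided α = 0.02 → critical value z_{0.01} = 2.326.
Power = Φ(δ − 2.326) + Φ(−δ − 2.326) = Φ(-0.736) + Φ(-3.917) = 0.2308 + 0.0000 = 0.2309.
Type II error: β = 1 − power = 1 − 0.2309 = 0.7691.

β ≈ 0.769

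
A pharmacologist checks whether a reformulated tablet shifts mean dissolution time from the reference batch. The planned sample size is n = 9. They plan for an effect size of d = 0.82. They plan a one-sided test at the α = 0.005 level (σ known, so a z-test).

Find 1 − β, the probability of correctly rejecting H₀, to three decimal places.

Power ≈ 0.454

Noncentrality parameter: δ = d·√n = 0.82 × √9 = 2.4600
Critical value for a one-sided test at α = 0.005: z_α = 2.576.
Power = Φ(δ − 2.576) = Φ(-0.116) = 0.4539.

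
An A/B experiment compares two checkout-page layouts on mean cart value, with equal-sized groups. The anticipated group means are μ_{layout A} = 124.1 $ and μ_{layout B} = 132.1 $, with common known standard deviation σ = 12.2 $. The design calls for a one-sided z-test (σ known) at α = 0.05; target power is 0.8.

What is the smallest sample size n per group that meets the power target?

n = 29 per group

Standardized effect: d = |μ_{layout A} − μ_{layout B}| / σ = |124.1 − 132.1| / 12.2 = 0.6557
Set Φ(δ − 1.645) = 0.8; then δ − 1.645 = Φ⁻¹(0.8) = 0.842, giving δ = 2.486.
δ = d·√(n/2) ⇒ n = 2(δ/d)² = 2 × (2.486 / 0.6557)² = 28.76.
Rounding up, n = 29 per group.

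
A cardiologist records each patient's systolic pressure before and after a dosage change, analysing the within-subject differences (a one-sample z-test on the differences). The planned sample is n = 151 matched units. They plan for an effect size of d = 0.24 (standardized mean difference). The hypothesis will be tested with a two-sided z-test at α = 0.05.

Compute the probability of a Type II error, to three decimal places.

Noncentrality parameter: δ = d·√n = 0.24 × √151 = 2.9492
Critical value for a two-sided test at α = 0.05: z_{α/2} = 1.960.
Power = Φ(δ − 1.960) + Φ(−δ − 1.960) = Φ(0.989) + Φ(-4.909) = 0.8387 + 0.0000 = 0.8387.
Type II error: β = 1 − power = 1 − 0.8387 = 0.1613.

β ≈ 0.161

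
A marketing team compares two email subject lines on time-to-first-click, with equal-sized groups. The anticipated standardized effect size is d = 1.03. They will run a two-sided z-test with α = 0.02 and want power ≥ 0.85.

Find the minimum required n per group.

Set Φ(δ − 2.326) = 0.85; then δ − 2.326 = Φ⁻¹(0.85) = 1.036, giving δ = 3.363.
(The Φ(−δ − z_{α/2}) term is vanishingly small for δ > 0 and is dropped in the standard sample-size formula.)
δ = d·√(n/2) ⇒ n = 2(δ/d)² = 2 × (3.363 / 1.03)² = 21.32.
Rounding up, n = 22 per group.

n = 22 per group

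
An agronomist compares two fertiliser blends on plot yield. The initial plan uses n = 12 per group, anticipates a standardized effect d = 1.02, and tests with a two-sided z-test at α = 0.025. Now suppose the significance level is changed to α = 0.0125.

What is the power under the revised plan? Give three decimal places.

δ = d·√(n/2) = 1.02 × √(12/2) = 2.4985 (unchanged). New critical value: z_{0.0063} = 2.498.
Revised power = Φ(δ − 2.498) + Φ(−δ − 2.498) = Φ(0.001) + Φ(-4.996) = 0.5003 + 0.0000 = 0.5003.

Power ≈ 0.500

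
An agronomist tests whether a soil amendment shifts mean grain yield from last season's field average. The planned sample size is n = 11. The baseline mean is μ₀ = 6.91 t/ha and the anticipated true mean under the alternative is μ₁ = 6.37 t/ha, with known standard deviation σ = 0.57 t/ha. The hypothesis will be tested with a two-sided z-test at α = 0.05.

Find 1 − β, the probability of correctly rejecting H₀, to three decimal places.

Power ≈ 0.881

Standardized effect: d = |μ₁ − μ₀| / σ = |6.37 − 6.91| / 0.57 = 0.9474
Noncentrality parameter: δ = d·√n = 0.9474 × √11 = 3.1421
Two-sided α = 0.05 → critical value z_{0.025} = 1.960.
Power = Φ(δ − 1.960) + Φ(−δ − 1.960) = Φ(1.182) + Φ(-5.102) = 0.8814 + 0.0000 = 0.8814.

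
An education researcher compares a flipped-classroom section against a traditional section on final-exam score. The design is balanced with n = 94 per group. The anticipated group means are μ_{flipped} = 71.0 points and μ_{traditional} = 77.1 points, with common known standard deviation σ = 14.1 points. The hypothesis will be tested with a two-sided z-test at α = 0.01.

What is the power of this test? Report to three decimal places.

Power ≈ 0.652

Standardized effect: d = |μ_{flipped} − μ_{traditional}| / σ = |71.0 − 77.1| / 14.1 = 0.4326
Noncentrality parameter: δ = d·√(n/2) = 0.4326 × √(94/2) = 2.9659
Two-sided α = 0.01 → critical value z_{0.005} = 2.576.
Power = Φ(δ − 2.576) + Φ(−δ − 2.576) = Φ(0.390) + Φ(-5.542) = 0.6518 + 0.0000 = 0.6518.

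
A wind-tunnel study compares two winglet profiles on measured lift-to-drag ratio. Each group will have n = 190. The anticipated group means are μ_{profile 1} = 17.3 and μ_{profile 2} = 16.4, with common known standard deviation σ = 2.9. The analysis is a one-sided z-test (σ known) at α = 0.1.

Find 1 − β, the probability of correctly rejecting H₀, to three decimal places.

Power ≈ 0.959

Standardized effect: d = |μ_{profile 1} − μ_{profile 2}| / σ = |17.3 − 16.4| / 2.9 = 0.3103
Noncentrality parameter: δ = d·√(n/2) = 0.3103 × √(190/2) = 3.0249
Critical value for a one-sided test at α = 0.1: z_α = 1.282.
Power = P(Z > 1.282 − δ) = Φ(1.743) = 0.9594.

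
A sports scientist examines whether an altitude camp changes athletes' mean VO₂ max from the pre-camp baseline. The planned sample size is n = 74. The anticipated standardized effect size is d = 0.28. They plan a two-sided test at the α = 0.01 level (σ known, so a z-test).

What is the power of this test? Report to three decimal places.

Power ≈ 0.434

Noncentrality parameter: δ = d·√n = 0.28 × √74 = 2.4087
Two-sided α = 0.01 → critical value z_{0.005} = 2.576.
Power = Φ(δ − 2.576) + Φ(−δ − 2.576) = Φ(-0.167) + Φ(-4.984) = 0.4336 + 0.0000 = 0.4336.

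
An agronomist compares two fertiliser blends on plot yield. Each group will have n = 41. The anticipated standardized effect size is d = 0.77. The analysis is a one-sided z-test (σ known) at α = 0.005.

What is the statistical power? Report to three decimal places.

Noncentrality parameter: δ = d·√(n/2) = 0.77 × √(41/2) = 3.4863
Critical value for a one-sided test at α = 0.005: z_α = 2.576.
Power = P(Z > 2.576 − δ) = Φ(0.910) = 0.8187.

Power ≈ 0.819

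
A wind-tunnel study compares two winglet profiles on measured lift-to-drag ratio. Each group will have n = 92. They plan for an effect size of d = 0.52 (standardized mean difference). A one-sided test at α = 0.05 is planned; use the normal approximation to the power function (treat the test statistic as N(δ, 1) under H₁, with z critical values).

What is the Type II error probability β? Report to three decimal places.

Noncentrality parameter: δ = d·√(n/2) = 0.52 × √(92/2) = 3.5268
Critical value for a one-sided test at α = 0.05: z_α = 1.645.
Power = Φ(δ − 1.645) = Φ(1.882) = 0.9701.
Type II error: β = 1 − power = 1 − 0.9701 = 0.0299.

β ≈ 0.030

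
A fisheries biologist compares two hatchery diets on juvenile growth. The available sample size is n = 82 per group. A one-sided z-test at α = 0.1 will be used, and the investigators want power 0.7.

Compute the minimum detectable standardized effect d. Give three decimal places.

Need Φ(δ − 1.282) = 0.7, so δ = 1.282 + 0.524 = 1.806.
δ = d·√(n/2) ⇒ d = δ/√(n/2) = 1.806/√(82/2) = 0.2820.

d ≈ 0.282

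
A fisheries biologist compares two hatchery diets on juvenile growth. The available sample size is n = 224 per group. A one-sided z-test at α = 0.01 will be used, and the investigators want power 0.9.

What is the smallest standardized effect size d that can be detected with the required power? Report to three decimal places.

d ≈ 0.341

Required noncentrality: δ = z_{0.01} + z_{0.10} = 2.326 + 1.282 = 3.608.
δ = d·√(n/2) ⇒ d = δ/√(n/2) = 3.608/√(224/2) = 0.3409.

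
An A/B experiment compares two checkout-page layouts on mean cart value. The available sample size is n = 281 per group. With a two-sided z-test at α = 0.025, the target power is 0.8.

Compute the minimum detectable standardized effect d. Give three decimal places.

Required noncentrality: δ = z_{0.0125} + z_{0.20} = 2.241 + 0.842 = 3.083.
(The second rejection-region term Φ(−δ − z_{α/2}) is negligible and dropped.)
δ = d·√(n/2) ⇒ d = δ/√(n/2) = 3.083/√(281/2) = 0.2601.

d ≈ 0.260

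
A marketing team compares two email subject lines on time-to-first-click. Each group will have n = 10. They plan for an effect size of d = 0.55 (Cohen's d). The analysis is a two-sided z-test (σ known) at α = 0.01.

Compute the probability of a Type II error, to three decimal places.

β ≈ 0.911

Noncentrality parameter: δ = d·√(n/2) = 0.55 × √(10/2) = 1.2298
Two-sided α = 0.01 → critical value z_{0.005} = 2.576.
Power = Φ(δ − 2.576) + Φ(−δ − 2.576) = Φ(-1.346) + Φ(-3.806) = 0.0892 + 0.0001 = 0.0892.
Type II error: β = 1 − power = 1 − 0.0892 = 0.9108.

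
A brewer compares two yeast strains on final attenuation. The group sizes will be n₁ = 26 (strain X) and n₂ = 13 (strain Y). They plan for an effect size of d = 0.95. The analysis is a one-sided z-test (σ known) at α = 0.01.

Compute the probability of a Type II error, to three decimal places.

β ≈ 0.319

Noncentrality parameter: δ = d / √(1/n₁ + 1/n₂) = 0.95 / √(1/26 + 1/13) = 2.7967
Critical value for a one-sided test at α = 0.01: z_α = 2.326.
Power = Φ(δ − 2.326) = Φ(0.470) = 0.6810.
Type II error: β = 1 − power = 1 − 0.6810 = 0.3190.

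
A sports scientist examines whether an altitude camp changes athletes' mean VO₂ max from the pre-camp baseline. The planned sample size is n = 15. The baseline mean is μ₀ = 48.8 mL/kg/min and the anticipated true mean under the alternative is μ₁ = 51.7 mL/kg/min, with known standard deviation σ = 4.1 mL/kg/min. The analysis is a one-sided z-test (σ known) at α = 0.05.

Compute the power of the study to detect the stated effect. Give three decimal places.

Power ≈ 0.863

Standardized effect: d = |μ₁ − μ₀| / σ = |51.7 − 48.8| / 4.1 = 0.7073
Noncentrality parameter: δ = d·√n = 0.7073 × √15 = 2.7394
One-sided α = 0.05 → critical value z_{0.05} = 1.645.
Power = Φ(δ − 1.645) = Φ(1.095) = 0.8631.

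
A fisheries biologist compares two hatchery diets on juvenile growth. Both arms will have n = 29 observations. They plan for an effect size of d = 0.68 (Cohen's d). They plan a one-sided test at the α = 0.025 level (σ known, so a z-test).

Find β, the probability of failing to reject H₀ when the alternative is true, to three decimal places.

β ≈ 0.265

Noncentrality parameter: δ = d·√(n/2) = 0.68 × √(29/2) = 2.5894
One-sided α = 0.025 → critical value z_{0.025} = 1.960.
Power = Φ(δ − 1.960) = Φ(0.629) = 0.7355.
Type II error: β = 1 − power = 1 − 0.7355 = 0.2645.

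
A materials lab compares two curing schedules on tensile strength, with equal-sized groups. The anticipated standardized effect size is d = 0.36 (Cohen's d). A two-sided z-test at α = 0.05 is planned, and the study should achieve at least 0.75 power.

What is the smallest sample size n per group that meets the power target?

For power 0.75 need Φ(δ − z_{0.025}) = 0.75, so δ = z_{0.025} + z_{0.25} = 1.960 + 0.674 = 2.634.
(Ignoring the negligible lower-tail rejection probability gives the usual closed-form inversion.)
δ = d·√(n/2) ⇒ n = 2(δ/d)² = 2 × (2.634 / 0.36)² = 107.10.
Round up to the next whole unit.

n = 108 per group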